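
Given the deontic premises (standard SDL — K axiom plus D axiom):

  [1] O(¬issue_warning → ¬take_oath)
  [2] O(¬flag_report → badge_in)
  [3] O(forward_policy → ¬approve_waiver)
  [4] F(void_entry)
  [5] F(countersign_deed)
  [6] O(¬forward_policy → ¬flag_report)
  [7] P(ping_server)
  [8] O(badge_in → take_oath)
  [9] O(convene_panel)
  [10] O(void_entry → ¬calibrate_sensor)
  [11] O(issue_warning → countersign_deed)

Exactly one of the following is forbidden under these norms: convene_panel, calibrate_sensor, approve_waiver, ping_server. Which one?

Premise 5, F(countersign_deed), is equivalent to O(¬countersign_deed).
Premise 11 is O(issue_warning → countersign_deed); contrapositively O(¬countersign_deed → ¬issue_warning). Since O(¬countersign_deed) holds, K gives O(¬issue_warning).
From O(¬issue_warning) and premise 1, O(¬issue_warning → ¬take_oath), we obtain O(¬take_oath).
Premise 8, O(badge_in → take_oath), contraposes to O(¬take_oath → ¬badge_in); with O(¬take_oath) we get O(¬badge_in).
The contrapositive of premise 2 (O(¬flag_report → badge_in)) is O(¬badge_in → flag_report), and O(¬badge_in) is already established, so O(flag_report).
The contrapositive of premise 6 (O(¬forward_policy → ¬flag_report)) is O(flag_report → forward_policy), and O(flag_report) is already established, so O(forward_policy).
From O(forward_policy) and premise 3, O(forward_policy → ¬approve_waiver), we obtain O(¬approve_waiver).
So O(¬approve_waiver) holds, i.e. approve_waiver is forbidden. None of the other listed options is forbidden under the premises.

approve_waiver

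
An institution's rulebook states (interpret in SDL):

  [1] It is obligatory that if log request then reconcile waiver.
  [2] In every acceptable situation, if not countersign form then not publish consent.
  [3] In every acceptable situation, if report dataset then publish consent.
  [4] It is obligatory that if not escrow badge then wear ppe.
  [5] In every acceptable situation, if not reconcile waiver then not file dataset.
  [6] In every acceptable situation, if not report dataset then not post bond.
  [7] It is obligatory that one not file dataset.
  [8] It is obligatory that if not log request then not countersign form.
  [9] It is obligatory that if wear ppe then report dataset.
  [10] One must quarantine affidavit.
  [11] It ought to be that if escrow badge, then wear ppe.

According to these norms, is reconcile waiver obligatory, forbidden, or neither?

By case analysis on escrow_badge: premise 11 gives O(escrow_badge → wear_ppe) and premise 4 gives O(¬escrow_badge → wear_ppe), so O(wear_ppe) either way.
With premise 9, O(wear_ppe → report_dataset), the K-axiom yields O(report_dataset).
From O(report_dataset) and premise 3, O(report_dataset → publish_consent), we obtain O(publish_consent).
Premise 2 is O(¬countersign_form → ¬publish_consent); contrapositively O(publish_consent → countersign_form). Since O(publish_consent) holds, K gives O(countersign_form).
Premise 8 is O(¬log_request → ¬countersign_form); contrapositively O(countersign_form → log_request). Since O(countersign_form) holds, K gives O(log_request).
Applying K to premise 1 (O(log_request → reconcile_waiver)) and O(log_request) yields O(reconcile_waiver).
Premises 5, 6, 7, 10 do not contribute to this derivation.
Hence reconcile_waiver is obligatory.

Obligatory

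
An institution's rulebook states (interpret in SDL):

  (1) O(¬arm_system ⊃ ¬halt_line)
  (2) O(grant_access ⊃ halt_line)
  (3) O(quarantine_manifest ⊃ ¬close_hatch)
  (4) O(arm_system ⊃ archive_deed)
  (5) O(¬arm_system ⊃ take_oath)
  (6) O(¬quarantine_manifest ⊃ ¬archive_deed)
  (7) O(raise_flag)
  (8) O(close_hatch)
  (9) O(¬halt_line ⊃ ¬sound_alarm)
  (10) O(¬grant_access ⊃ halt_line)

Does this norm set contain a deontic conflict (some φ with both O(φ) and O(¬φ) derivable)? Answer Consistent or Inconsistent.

Inconsistent

Premises 10 and 2 cover both cases: O(¬grant_access ⊃ halt_line) and O(grant_access ⊃ halt_line). Since ¬grant_access ∨ grant_access is a tautology, O(halt_line) follows.
Premise 1, O(¬arm_system ⊃ ¬halt_line), contraposes to O(halt_line ⊃ arm_system); with O(halt_line) we get O(arm_system).
With premise 4, O(arm_system ⊃ archive_deed), the K-axiom yields O(archive_deed).
Premise 6 is O(¬quarantine_manifest ⊃ ¬archive_deed); contrapositively O(archive_deed ⊃ quarantine_manifest). Since O(archive_deed) holds, K gives O(quarantine_manifest).
From O(quarantine_manifest) and premise 3, O(quarantine_manifest ⊃ ¬close_hatch), we obtain O(¬close_hatch).
But premise 8 directly asserts O(close_hatch).
We now have both O(¬close_hatch) and O(close_hatch) — close_hatch is simultaneously obligatory and forbidden, violating the D-axiom.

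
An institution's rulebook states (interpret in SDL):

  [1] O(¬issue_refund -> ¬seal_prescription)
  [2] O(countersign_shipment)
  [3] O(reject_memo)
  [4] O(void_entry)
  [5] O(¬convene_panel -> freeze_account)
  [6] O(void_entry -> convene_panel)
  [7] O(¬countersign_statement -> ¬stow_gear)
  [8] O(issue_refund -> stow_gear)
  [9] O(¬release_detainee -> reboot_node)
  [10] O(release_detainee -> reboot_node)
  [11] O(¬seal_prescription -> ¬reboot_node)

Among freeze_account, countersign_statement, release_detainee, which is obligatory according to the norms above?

Premises 10 and 9 cover both cases: O(release_detainee -> reboot_node) and O(¬release_detainee -> reboot_node). Since release_detainee ∨ ¬release_detainee is a tautology, O(reboot_node) follows.
The contrapositive of premise 11 (O(¬seal_prescription -> ¬reboot_node)) is O(reboot_node -> seal_prescription), and O(reboot_node) is already established, so O(seal_prescription).
The contrapositive of premise 1 (O(¬issue_refund -> ¬seal_prescription)) is O(seal_prescription -> issue_refund), and O(seal_prescription) is already established, so O(issue_refund).
Applying K to premise 8 (O(issue_refund -> stow_gear)) and O(issue_refund) yields O(stow_gear).
Premise 7 is O(¬countersign_statement -> ¬stow_gear); contrapositively O(stow_gear -> countersign_statement). Since O(stow_gear) holds, K gives O(countersign_statement).
So O(countersign_statement) holds — countersign_statement is obligatory. None of the other listed options is made obligatory by any chain of premises.

countersign_statement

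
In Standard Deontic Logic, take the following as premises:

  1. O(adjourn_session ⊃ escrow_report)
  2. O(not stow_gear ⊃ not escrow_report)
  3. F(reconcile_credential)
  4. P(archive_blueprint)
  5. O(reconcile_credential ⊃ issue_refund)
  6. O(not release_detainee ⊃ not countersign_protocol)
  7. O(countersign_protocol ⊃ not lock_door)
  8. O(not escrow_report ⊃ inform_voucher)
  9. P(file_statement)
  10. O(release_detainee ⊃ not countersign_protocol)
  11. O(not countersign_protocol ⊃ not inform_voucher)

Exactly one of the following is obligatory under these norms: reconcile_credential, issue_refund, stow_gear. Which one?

stow_gear

Premises 6 and 10 are O(not release_detainee ⊃ not countersign_protocol) and O(release_detainee ⊃ not countersign_protocol); every ideal world satisfies not release_detainee or release_detainee, so in either case not countersign_protocol holds — hence O(not countersign_protocol).
With premise 11, O(not countersign_protocol ⊃ not inform_voucher), the K-axiom yields O(not inform_voucher).
Premise 8, O(not escrow_report ⊃ inform_voucher), contraposes to O(not inform_voucher ⊃ escrow_report); with O(not inform_voucher) we get O(escrow_report).
Premise 2 is O(not stow_gear ⊃ not escrow_report); contrapositively O(escrow_report ⊃ stow_gear). Since O(escrow_report) holds, K gives O(stow_gear).
So O(stow_gear) holds — stow_gear is obligatory. None of the other listed options is made obligatory by any chain of premises.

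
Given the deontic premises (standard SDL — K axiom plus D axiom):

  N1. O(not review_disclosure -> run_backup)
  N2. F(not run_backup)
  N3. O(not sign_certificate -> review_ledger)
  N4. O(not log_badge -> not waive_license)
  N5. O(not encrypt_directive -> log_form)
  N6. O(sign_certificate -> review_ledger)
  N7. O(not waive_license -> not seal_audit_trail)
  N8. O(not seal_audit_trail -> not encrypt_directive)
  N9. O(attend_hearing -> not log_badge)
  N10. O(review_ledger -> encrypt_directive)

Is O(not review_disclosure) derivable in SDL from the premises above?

No

Premise 1 is O(not review_disclosure -> run_backup); even if O(run_backup) held, inferring O(not review_disclosure) would be affirming the consequent — invalid.
No other premise forces O(not review_disclosure). An ideal world satisfying every premise can still have not review_disclosure false, so O(not review_disclosure) is not derivable.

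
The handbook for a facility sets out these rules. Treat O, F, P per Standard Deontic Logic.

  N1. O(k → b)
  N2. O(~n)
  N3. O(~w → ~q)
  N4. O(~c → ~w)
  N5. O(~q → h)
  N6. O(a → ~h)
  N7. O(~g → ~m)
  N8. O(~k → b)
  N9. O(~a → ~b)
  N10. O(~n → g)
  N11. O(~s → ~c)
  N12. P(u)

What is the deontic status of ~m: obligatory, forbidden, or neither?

Neither

Premise 7 is O(~g → ~m), but O(~g) is not derivable from the premises, so it does not yield O(~m).
No premise or chain of K-axiom applications forces O(~m), and none forces O(m). So ~m is neither obligatory nor forbidden under these norms.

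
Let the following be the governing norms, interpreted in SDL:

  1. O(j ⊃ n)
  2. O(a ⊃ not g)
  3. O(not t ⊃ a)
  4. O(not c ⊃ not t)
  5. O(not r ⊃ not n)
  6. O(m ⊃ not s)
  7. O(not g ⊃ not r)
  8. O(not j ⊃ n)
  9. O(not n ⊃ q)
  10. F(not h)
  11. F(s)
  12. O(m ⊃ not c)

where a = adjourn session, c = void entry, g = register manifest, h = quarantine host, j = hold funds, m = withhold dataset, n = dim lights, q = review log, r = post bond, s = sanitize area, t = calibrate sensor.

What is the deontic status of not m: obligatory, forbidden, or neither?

Obligatory

By case analysis on j: premise 1 gives O(j ⊃ n) and premise 8 gives O(not j ⊃ n), so O(n) either way.
Premise 5, O(not r ⊃ not n), contraposes to O(n ⊃ r); with O(n) we get O(r).
Premise 7 is O(not g ⊃ not r); contrapositively O(r ⊃ g). Since O(r) holds, K gives O(g).
Premise 2, O(a ⊃ not g), contraposes to O(g ⊃ not a); with O(g) we get O(not a).
The contrapositive of premise 3 (O(not t ⊃ a)) is O(not a ⊃ t), and O(not a) is already established, so O(t).
The contrapositive of premise 4 (O(not c ⊃ not t)) is O(t ⊃ c), and O(t) is already established, so O(c).
Premise 12, O(m ⊃ not c), contraposes to O(c ⊃ not m); with O(c) we get O(not m).
Premises 6, 9, 10, 11 do not contribute to this derivation.
Hence not m is obligatory.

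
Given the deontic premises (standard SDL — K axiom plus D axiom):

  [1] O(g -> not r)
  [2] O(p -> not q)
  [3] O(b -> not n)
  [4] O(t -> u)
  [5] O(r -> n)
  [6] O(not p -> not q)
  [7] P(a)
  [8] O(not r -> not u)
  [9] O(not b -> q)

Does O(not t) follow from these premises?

Premises 2 and 6 cover both cases: O(p -> not q) and O(not p -> not q). Since p ∨ not p is a tautology, O(not q) follows.
The contrapositive of premise 9 (O(not b -> q)) is O(not q -> b), and O(not q) is already established, so O(b).
From O(b) and premise 3, O(b -> not n), we obtain O(not n).
Premise 5 is O(r -> n); contrapositively O(not n -> not r). Since O(not n) holds, K gives O(not r).
From O(not r) and premise 8, O(not r -> not u), we obtain O(not u).
The contrapositive of premise 4 (O(t -> u)) is O(not u -> not t), and O(not u) is already established, so O(not t).
Premises 1, 7 do not contribute to this derivation.
So O(not t) follows.

Yes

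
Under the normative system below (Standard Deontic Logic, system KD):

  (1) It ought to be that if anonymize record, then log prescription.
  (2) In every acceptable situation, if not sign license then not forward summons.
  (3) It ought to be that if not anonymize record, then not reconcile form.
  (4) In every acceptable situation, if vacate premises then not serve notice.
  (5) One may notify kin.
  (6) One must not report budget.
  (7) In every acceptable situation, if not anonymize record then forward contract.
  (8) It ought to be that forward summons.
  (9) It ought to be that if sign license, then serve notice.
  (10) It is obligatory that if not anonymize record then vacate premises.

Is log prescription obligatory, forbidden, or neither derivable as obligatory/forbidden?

From premise 8 we have O(forward_summons).
The contrapositive of premise 2 (O(¬sign_license → ¬forward_summons)) is O(forward_summons → sign_license), and O(forward_summons) is already established, so O(sign_license).
Premise 9 is O(sign_license → serve_notice); since O(sign_license), deontic closure gives O(serve_notice).
Premise 4, O(vacate_premises → ¬serve_notice), contraposes to O(serve_notice → ¬vacate_premises); with O(serve_notice) we get O(¬vacate_premises).
Premise 10, O(¬anonymize_record → vacate_premises), contraposes to O(¬vacate_premises → anonymize_record); with O(¬vacate_premises) we get O(anonymize_record).
Premise 1 is O(anonymize_record → log_prescription); since O(anonymize_record), deontic closure gives O(log_prescription).
Premises 3, 5, 6, 7 do not contribute to this derivation.
Hence log_prescription is obligatory.

Obligatory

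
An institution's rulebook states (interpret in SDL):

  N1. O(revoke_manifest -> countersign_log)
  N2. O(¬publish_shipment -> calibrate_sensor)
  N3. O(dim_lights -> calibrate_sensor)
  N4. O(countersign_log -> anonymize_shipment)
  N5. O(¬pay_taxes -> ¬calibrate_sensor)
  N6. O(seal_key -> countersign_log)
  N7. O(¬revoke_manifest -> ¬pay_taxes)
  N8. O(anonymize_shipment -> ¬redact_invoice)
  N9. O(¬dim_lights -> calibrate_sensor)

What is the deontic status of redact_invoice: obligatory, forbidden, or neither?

Premises 9 and 3 cover both cases: O(¬dim_lights -> calibrate_sensor) and O(dim_lights -> calibrate_sensor). Since ¬dim_lights ∨ dim_lights is a tautology, O(calibrate_sensor) follows.
Premise 5, O(¬pay_taxes -> ¬calibrate_sensor), contraposes to O(calibrate_sensor -> pay_taxes); with O(calibrate_sensor) we get O(pay_taxes).
The contrapositive of premise 7 (O(¬revoke_manifest -> ¬pay_taxes)) is O(pay_taxes -> revoke_manifest), and O(pay_taxes) is already established, so O(revoke_manifest).
Premise 1 is O(revoke_manifest -> countersign_log); since O(revoke_manifest), deontic closure gives O(countersign_log).
Premise 4 is O(countersign_log -> anonymize_shipment); since O(countersign_log), deontic closure gives O(anonymize_shipment).
Premise 8 is O(anonymize_shipment -> ¬redact_invoice); since O(anonymize_shipment), deontic closure gives O(¬redact_invoice).
Premises 2, 6 do not contribute to this derivation.
Thus O(¬redact_invoice), which is F(redact_invoice): redact_invoice is forbidden.

Forbidden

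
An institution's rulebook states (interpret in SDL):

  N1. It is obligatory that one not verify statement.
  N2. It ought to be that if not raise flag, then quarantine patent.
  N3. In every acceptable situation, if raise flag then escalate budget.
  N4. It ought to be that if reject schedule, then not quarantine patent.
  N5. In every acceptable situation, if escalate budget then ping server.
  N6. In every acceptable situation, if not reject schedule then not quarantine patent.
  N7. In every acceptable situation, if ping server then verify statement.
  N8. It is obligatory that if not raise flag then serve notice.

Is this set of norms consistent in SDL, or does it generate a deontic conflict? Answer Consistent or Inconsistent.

Inconsistent

Premises 6 and 4 are O(¬reject_schedule → ¬quarantine_patent) and O(reject_schedule → ¬quarantine_patent); every ideal world satisfies ¬reject_schedule or reject_schedule, so in either case ¬quarantine_patent holds — hence O(¬quarantine_patent).
Premise 2, O(¬raise_flag → quarantine_patent), contraposes to O(¬quarantine_patent → raise_flag); with O(¬quarantine_patent) we get O(raise_flag).
With premise 3, O(raise_flag → escalate_budget), the K-axiom yields O(escalate_budget).
With premise 5, O(escalate_budget → ping_server), the K-axiom yields O(ping_server).
Applying K to premise 7 (O(ping_server → verify_statement)) and O(ping_server) yields O(verify_statement).
But premise 1 directly asserts O(¬verify_statement).
We now have both O(verify_statement) and O(¬verify_statement) — verify_statement is simultaneously obligatory and forbidden, violating the D-axiom.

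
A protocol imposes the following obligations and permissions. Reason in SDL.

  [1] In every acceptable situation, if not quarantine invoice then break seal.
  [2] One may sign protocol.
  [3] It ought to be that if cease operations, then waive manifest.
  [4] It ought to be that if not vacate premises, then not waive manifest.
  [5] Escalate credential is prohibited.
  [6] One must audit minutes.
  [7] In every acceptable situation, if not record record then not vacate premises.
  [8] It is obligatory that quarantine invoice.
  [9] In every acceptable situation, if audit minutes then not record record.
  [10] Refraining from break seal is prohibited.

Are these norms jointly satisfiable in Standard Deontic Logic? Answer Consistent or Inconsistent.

Premise 1 is O(¬quarantine_invoice → break_seal); even if O(break_seal) held, inferring O(¬quarantine_invoice) would be affirming the consequent — invalid.
So O(¬quarantine_invoice) is not derivable, and the apparent clash with O(quarantine_invoice) does not arise.
A world satisfying every obligation exists (e.g. audit_minutes=true, break_seal=true, cease_operations=false, escalate_credential=false, quarantine_invoice=true, record_record=false, sign_protocol=false, vacate_premises=false, waive_manifest=false); no atom is both obligatory and forbidden, so the set is consistent.

Consistent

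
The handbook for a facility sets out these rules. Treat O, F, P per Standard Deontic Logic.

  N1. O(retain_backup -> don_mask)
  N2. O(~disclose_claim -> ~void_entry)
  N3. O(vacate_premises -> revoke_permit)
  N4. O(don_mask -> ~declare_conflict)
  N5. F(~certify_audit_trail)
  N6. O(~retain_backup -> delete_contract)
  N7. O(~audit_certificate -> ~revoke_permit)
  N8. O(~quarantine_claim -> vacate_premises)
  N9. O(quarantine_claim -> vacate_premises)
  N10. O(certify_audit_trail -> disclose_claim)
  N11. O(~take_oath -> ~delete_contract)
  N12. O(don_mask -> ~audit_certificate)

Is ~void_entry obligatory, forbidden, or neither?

Premise 2 is O(~disclose_claim -> ~void_entry), but O(~disclose_claim) is not derivable from the premises, so it does not yield O(~void_entry).
No premise or chain of K-axiom applications forces O(~void_entry), and none forces O(void_entry). So ~void_entry is neither obligatory nor forbidden under these norms.

Neither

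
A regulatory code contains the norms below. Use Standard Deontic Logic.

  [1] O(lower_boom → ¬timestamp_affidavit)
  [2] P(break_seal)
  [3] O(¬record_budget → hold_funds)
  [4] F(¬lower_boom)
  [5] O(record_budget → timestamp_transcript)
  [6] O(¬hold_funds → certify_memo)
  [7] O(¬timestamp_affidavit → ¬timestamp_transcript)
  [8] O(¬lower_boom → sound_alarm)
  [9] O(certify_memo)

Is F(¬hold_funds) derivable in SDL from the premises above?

Premise 4 is F(¬lower_boom), i.e. O(lower_boom).
Applying K to premise 1 (O(lower_boom → ¬timestamp_affidavit)) and O(lower_boom) yields O(¬timestamp_affidavit).
Applying K to premise 7 (O(¬timestamp_affidavit → ¬timestamp_transcript)) and O(¬timestamp_affidavit) yields O(¬timestamp_transcript).
Premise 5, O(record_budget → timestamp_transcript), contraposes to O(¬timestamp_transcript → ¬record_budget); with O(¬timestamp_transcript) we get O(¬record_budget).
From O(¬record_budget) and premise 3, O(¬record_budget → hold_funds), we obtain O(hold_funds).
Premises 2, 6, 8, 9 do not contribute to this derivation.
So O(hold_funds) holds, i.e. F(¬hold_funds). The claim follows.

Yes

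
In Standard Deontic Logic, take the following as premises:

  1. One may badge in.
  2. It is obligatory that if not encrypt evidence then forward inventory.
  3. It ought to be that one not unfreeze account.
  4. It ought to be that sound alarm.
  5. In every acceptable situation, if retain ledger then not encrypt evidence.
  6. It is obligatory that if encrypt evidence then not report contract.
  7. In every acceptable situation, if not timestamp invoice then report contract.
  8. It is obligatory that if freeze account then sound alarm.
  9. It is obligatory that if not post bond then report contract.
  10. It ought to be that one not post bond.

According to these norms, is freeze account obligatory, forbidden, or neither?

Neither

Premise 8 is O(freeze_account → sound_alarm); even if O(sound_alarm) held, inferring O(freeze_account) would be affirming the consequent — invalid.
No premise or chain of K-axiom applications forces O(freeze_account), and none forces O(¬freeze_account). So freeze_account is neither obligatory nor forbidden under these norms.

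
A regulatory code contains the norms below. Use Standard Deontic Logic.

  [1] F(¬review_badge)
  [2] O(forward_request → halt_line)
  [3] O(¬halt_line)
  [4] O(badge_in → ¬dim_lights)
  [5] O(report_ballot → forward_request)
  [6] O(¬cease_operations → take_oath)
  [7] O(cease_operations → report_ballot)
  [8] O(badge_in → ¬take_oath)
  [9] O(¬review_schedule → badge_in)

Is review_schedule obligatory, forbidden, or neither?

Obligatory

Premise 3 gives O(¬halt_line).
The contrapositive of premise 2 (O(forward_request → halt_line)) is O(¬halt_line → ¬forward_request), and O(¬halt_line) is already established, so O(¬forward_request).
Premise 5, O(report_ballot → forward_request), contraposes to O(¬forward_request → ¬report_ballot); with O(¬forward_request) we get O(¬report_ballot).
Premise 7, O(cease_operations → report_ballot), contraposes to O(¬report_ballot → ¬cease_operations); with O(¬report_ballot) we get O(¬cease_operations).
Premise 6 is O(¬cease_operations → take_oath); since O(¬cease_operations), deontic closure gives O(take_oath).
The contrapositive of premise 8 (O(badge_in → ¬take_oath)) is O(take_oath → ¬badge_in), and O(take_oath) is already established, so O(¬badge_in).
Premise 9 is O(¬review_schedule → badge_in); contrapositively O(¬badge_in → review_schedule). Since O(¬badge_in) holds, K gives O(review_schedule).
Premises 1, 4 do not contribute to this derivation.
Hence review_schedule is obligatory.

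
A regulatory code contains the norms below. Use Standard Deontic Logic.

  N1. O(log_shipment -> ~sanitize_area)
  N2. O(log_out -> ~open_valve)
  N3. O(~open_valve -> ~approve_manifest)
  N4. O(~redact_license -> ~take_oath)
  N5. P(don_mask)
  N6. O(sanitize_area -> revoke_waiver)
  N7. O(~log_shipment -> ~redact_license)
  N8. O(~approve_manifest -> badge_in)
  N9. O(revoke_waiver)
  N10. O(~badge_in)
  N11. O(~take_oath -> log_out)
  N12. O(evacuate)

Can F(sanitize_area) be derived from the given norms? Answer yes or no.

Yes

Premise 10 gives O(~badge_in).
The contrapositive of premise 8 (O(~approve_manifest -> badge_in)) is O(~badge_in -> approve_manifest), and O(~badge_in) is already established, so O(approve_manifest).
The contrapositive of premise 3 (O(~open_valve -> ~approve_manifest)) is O(approve_manifest -> open_valve), and O(approve_manifest) is already established, so O(open_valve).
Premise 2 is O(log_out -> ~open_valve); contrapositively O(open_valve -> ~log_out). Since O(open_valve) holds, K gives O(~log_out).
Premise 11, O(~take_oath -> log_out), contraposes to O(~log_out -> take_oath); with O(~log_out) we get O(take_oath).
Premise 4, O(~redact_license -> ~take_oath), contraposes to O(take_oath -> redact_license); with O(take_oath) we get O(redact_license).
Premise 7 is O(~log_shipment -> ~redact_license); contrapositively O(redact_license -> log_shipment). Since O(redact_license) holds, K gives O(log_shipment).
With premise 1, O(log_shipment -> ~sanitize_area), the K-axiom yields O(~sanitize_area).
Premises 5, 6, 9, 12 do not contribute to this derivation.
So O(~sanitize_area) holds, i.e. F(sanitize_area). The claim follows.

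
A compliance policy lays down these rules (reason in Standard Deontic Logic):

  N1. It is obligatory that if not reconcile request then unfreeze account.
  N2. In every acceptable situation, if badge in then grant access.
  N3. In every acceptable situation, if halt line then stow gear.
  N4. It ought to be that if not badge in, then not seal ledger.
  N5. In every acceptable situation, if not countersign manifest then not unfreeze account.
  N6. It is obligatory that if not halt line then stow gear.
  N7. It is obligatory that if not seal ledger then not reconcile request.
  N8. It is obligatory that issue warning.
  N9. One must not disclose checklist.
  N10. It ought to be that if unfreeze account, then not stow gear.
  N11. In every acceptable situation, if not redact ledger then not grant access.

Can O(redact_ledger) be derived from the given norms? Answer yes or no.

Yes

By case analysis on ¬halt_line: premise 6 gives O(¬halt_line → stow_gear) and premise 3 gives O(halt_line → stow_gear), so O(stow_gear) either way.
The contrapositive of premise 10 (O(unfreeze_account → ¬stow_gear)) is O(stow_gear → ¬unfreeze_account), and O(stow_gear) is already established, so O(¬unfreeze_account).
Premise 1 is O(¬reconcile_request → unfreeze_account); contrapositively O(¬unfreeze_account → reconcile_request). Since O(¬unfreeze_account) holds, K gives O(reconcile_request).
The contrapositive of premise 7 (O(¬seal_ledger → ¬reconcile_request)) is O(reconcile_request → seal_ledger), and O(reconcile_request) is already established, so O(seal_ledger).
The contrapositive of premise 4 (O(¬badge_in → ¬seal_ledger)) is O(seal_ledger → badge_in), and O(seal_ledger) is already established, so O(badge_in).
Premise 2 is O(badge_in → grant_access); since O(badge_in), deontic closure gives O(grant_access).
Premise 11, O(¬redact_ledger → ¬grant_access), contraposes to O(grant_access → redact_ledger); with O(grant_access) we get O(redact_ledger).
Premises 5, 8, 9 do not contribute to this derivation.
So O(redact_ledger) follows.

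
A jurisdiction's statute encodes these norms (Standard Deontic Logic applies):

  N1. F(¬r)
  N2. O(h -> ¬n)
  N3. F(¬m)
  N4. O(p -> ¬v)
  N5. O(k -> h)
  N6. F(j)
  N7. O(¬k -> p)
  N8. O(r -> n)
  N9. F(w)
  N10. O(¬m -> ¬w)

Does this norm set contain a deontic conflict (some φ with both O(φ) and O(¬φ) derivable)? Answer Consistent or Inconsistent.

Consistent

Premise 10 is O(¬m -> ¬w); even if O(¬w) held, inferring O(¬m) would be affirming the consequent — invalid.
So O(¬m) is not derivable, and the apparent clash with O(m) does not arise.
A world satisfying every obligation exists (e.g. h=false, j=false, k=false, m=true, n=true, p=true, r=true, v=false, w=false); no atom is both obligatory and forbidden, so the set is consistent.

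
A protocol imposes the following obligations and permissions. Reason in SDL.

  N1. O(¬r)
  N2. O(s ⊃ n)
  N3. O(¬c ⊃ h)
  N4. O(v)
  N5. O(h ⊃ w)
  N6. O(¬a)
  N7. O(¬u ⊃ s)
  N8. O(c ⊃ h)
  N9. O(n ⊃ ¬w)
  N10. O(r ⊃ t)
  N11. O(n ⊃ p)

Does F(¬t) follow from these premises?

Premise 10 is O(r ⊃ t), but O(r) is not derivable from the premises, so it does not yield O(t).
No other premise forces O(t). An ideal world satisfying every premise can still have ¬t true, so F(¬t) is not derivable.

No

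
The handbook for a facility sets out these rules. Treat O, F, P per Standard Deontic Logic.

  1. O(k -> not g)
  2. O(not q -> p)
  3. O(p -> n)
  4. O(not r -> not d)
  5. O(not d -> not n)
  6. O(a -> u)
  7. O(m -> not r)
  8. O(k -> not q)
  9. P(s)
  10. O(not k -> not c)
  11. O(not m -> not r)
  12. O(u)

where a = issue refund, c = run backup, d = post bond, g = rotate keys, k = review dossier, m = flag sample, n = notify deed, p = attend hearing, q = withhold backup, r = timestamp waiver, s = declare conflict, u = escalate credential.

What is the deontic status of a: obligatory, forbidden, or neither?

Premise 6 is O(a -> u); even if O(u) held, inferring O(a) would be affirming the consequent — invalid.
No premise or chain of K-axiom applications forces O(a), and none forces O(not a). So a is neither obligatory nor forbidden under these norms.

Neither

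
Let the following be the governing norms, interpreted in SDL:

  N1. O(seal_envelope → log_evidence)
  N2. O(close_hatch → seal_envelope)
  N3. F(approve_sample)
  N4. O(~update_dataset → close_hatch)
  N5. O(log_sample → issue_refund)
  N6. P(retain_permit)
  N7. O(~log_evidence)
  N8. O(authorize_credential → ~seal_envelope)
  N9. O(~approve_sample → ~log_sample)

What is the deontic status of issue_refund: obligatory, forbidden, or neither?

Neither

Premise 5 is O(log_sample → issue_refund), but O(log_sample) is not derivable from the premises, so it does not yield O(issue_refund).
No premise or chain of K-axiom applications forces O(issue_refund), and none forces O(~issue_refund). So issue_refund is neither obligatory nor forbidden under these norms.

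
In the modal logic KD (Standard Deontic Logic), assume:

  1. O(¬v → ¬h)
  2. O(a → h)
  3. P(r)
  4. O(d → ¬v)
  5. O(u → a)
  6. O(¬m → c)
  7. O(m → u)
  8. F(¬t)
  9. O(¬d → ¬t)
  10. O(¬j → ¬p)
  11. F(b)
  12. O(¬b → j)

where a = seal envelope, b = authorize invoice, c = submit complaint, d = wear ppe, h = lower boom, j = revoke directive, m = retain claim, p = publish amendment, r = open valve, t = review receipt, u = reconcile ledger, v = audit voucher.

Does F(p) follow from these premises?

No

Premise 10 is O(¬j → ¬p), but O(¬j) is not derivable from the premises, so it does not yield O(¬p).
No other premise forces O(¬p). An ideal world satisfying every premise can still have p true, so F(p) is not derivable.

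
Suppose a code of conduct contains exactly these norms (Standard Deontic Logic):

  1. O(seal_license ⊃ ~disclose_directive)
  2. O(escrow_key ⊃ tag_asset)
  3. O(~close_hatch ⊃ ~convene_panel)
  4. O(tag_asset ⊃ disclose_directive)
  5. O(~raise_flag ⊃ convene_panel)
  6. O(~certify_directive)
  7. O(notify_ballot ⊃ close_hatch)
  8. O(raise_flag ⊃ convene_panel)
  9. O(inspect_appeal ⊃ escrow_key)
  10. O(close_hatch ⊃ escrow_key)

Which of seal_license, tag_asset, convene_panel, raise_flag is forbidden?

seal_license

Premises 5 and 8 cover both cases: O(~raise_flag ⊃ convene_panel) and O(raise_flag ⊃ convene_panel). Since ~raise_flag ∨ raise_flag is a tautology, O(convene_panel) follows.
The contrapositive of premise 3 (O(~close_hatch ⊃ ~convene_panel)) is O(convene_panel ⊃ close_hatch), and O(convene_panel) is already established, so O(close_hatch).
Premise 10 is O(close_hatch ⊃ escrow_key); since O(close_hatch), deontic closure gives O(escrow_key).
Premise 2 is O(escrow_key ⊃ tag_asset); since O(escrow_key), deontic closure gives O(tag_asset).
Premise 4 is O(tag_asset ⊃ disclose_directive); since O(tag_asset), deontic closure gives O(disclose_directive).
The contrapositive of premise 1 (O(seal_license ⊃ ~disclose_directive)) is O(disclose_directive ⊃ ~seal_license), and O(disclose_directive) is already established, so O(~seal_license).
So O(~seal_license) holds, i.e. seal_license is forbidden. None of the other listed options is forbidden under the premises.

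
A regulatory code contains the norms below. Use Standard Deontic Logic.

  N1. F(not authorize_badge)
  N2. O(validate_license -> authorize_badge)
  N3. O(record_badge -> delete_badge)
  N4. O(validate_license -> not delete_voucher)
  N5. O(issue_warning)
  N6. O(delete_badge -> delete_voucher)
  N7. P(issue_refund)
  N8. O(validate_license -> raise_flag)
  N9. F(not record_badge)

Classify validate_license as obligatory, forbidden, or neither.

Forbidden

Premise 9 is F(not record_badge), i.e. O(record_badge).
Applying K to premise 3 (O(record_badge -> delete_badge)) and O(record_badge) yields O(delete_badge).
From O(delete_badge) and premise 6, O(delete_badge -> delete_voucher), we obtain O(delete_voucher).
Premise 4, O(validate_license -> not delete_voucher), contraposes to O(delete_voucher -> not validate_license); with O(delete_voucher) we get O(not validate_license).
Premises 1, 2, 5, 7, 8 do not contribute to this derivation.
Thus O(not validate_license), which is F(validate_license): validate_license is forbidden.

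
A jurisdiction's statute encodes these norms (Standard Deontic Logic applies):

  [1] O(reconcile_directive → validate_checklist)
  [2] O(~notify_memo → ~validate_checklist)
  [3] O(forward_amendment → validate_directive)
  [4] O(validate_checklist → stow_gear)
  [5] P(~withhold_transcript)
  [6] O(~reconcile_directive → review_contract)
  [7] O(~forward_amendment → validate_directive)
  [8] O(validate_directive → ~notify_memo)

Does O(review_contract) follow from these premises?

Yes

Premises 3 and 7 cover both cases: O(forward_amendment → validate_directive) and O(~forward_amendment → validate_directive). Since forward_amendment ∨ ~forward_amendment is a tautology, O(validate_directive) follows.
Applying K to premise 8 (O(validate_directive → ~notify_memo)) and O(validate_directive) yields O(~notify_memo).
Premise 2 is O(~notify_memo → ~validate_checklist); since O(~notify_memo), deontic closure gives O(~validate_checklist).
The contrapositive of premise 1 (O(reconcile_directive → validate_checklist)) is O(~validate_checklist → ~reconcile_directive), and O(~validate_checklist) is already established, so O(~reconcile_directive).
From O(~reconcile_directive) and premise 6, O(~reconcile_directive → review_contract), we obtain O(review_contract).
Premises 4, 5 do not contribute to this derivation.
So O(review_contract) follows.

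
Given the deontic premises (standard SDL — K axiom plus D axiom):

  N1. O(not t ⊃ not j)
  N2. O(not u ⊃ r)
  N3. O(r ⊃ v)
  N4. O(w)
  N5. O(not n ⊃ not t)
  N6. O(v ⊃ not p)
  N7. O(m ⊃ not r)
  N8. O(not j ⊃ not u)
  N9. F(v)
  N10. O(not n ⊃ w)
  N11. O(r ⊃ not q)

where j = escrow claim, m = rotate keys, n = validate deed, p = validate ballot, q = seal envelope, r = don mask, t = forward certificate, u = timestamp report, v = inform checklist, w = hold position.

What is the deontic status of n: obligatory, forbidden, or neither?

F(v) at premise 9 means O(not v).
Premise 3, O(r ⊃ v), contraposes to O(not v ⊃ not r); with O(not v) we get O(not r).
The contrapositive of premise 2 (O(not u ⊃ r)) is O(not r ⊃ u), and O(not r) is already established, so O(u).
Premise 8, O(not j ⊃ not u), contraposes to O(u ⊃ j); with O(u) we get O(j).
Premise 1 is O(not t ⊃ not j); contrapositively O(j ⊃ t). Since O(j) holds, K gives O(t).
Premise 5 is O(not n ⊃ not t); contrapositively O(t ⊃ n). Since O(t) holds, K gives O(n).
Premises 4, 6, 7, 10, 11 do not contribute to this derivation.
Hence n is obligatory.

Obligatory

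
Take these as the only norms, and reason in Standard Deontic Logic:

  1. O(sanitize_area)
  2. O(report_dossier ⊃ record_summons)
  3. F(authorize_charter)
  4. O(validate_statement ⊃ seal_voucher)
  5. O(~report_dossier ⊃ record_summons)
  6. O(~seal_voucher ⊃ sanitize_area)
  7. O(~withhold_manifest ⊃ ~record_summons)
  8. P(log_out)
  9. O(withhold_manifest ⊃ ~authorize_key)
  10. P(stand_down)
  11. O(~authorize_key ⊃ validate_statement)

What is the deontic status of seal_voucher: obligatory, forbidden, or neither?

Obligatory

Premises 5 and 2 cover both cases: O(~report_dossier ⊃ record_summons) and O(report_dossier ⊃ record_summons). Since ~report_dossier ∨ report_dossier is a tautology, O(record_summons) follows.
Premise 7, O(~withhold_manifest ⊃ ~record_summons), contraposes to O(record_summons ⊃ withhold_manifest); with O(record_summons) we get O(withhold_manifest).
From O(withhold_manifest) and premise 9, O(withhold_manifest ⊃ ~authorize_key), we obtain O(~authorize_key).
With premise 11, O(~authorize_key ⊃ validate_statement), the K-axiom yields O(validate_statement).
With premise 4, O(validate_statement ⊃ seal_voucher), the K-axiom yields O(seal_voucher).
Premises 1, 3, 6, 8, 10 do not contribute to this derivation.
Hence seal_voucher is obligatory.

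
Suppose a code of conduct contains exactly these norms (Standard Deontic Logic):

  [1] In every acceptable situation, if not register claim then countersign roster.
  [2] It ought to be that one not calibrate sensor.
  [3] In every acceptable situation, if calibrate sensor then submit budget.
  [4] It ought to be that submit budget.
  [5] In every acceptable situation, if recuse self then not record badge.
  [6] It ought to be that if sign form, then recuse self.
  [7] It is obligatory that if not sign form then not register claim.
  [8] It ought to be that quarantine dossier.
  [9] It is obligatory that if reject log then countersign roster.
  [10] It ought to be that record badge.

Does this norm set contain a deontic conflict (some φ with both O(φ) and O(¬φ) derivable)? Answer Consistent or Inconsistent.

Premise 3 is O(calibrate_sensor → submit_budget); even if O(submit_budget) held, inferring O(calibrate_sensor) would be affirming the consequent — invalid.
So O(calibrate_sensor) is not derivable, and the apparent clash with O(¬calibrate_sensor) does not arise.
A world satisfying every obligation exists (e.g. calibrate_sensor=false, countersign_roster=true, quarantine_dossier=true, record_badge=true, recuse_self=false, register_claim=false, reject_log=false, sign_form=false, submit_budget=true); no atom is both obligatory and forbidden, so the set is consistent.

Consistent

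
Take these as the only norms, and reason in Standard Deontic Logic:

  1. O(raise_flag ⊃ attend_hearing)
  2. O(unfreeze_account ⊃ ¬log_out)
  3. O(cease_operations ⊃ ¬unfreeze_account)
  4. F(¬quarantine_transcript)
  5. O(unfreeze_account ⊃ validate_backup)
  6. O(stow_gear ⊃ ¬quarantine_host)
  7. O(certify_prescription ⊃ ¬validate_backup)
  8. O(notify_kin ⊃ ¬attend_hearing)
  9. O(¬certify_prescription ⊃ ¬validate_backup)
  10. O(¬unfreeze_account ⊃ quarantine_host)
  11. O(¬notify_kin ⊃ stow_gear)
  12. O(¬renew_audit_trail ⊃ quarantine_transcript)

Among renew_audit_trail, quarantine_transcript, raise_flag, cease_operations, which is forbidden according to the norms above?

By case analysis on ¬certify_prescription: premise 9 gives O(¬certify_prescription ⊃ ¬validate_backup) and premise 7 gives O(certify_prescription ⊃ ¬validate_backup), so O(¬validate_backup) either way.
The contrapositive of premise 5 (O(unfreeze_account ⊃ validate_backup)) is O(¬validate_backup ⊃ ¬unfreeze_account), and O(¬validate_backup) is already established, so O(¬unfreeze_account).
Premise 10 is O(¬unfreeze_account ⊃ quarantine_host); since O(¬unfreeze_account), deontic closure gives O(quarantine_host).
Premise 6, O(stow_gear ⊃ ¬quarantine_host), contraposes to O(quarantine_host ⊃ ¬stow_gear); with O(quarantine_host) we get O(¬stow_gear).
Premise 11, O(¬notify_kin ⊃ stow_gear), contraposes to O(¬stow_gear ⊃ notify_kin); with O(¬stow_gear) we get O(notify_kin).
Premise 8 is O(notify_kin ⊃ ¬attend_hearing); since O(notify_kin), deontic closure gives O(¬attend_hearing).
Premise 1 is O(raise_flag ⊃ attend_hearing); contrapositively O(¬attend_hearing ⊃ ¬raise_flag). Since O(¬attend_hearing) holds, K gives O(¬raise_flag).
So O(¬raise_flag) holds, i.e. raise_flag is forbidden. None of the other listed options is forbidden under the premises.

raise_flag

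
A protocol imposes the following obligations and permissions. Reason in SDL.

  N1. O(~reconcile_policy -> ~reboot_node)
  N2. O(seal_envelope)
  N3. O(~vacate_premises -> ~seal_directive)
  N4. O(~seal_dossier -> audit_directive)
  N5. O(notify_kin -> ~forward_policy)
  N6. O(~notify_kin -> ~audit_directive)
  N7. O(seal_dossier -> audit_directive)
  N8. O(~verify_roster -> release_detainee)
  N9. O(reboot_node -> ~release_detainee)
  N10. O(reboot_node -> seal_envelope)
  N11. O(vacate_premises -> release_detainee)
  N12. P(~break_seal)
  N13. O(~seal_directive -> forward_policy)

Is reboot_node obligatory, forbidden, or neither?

Premises 7 and 4 cover both cases: O(seal_dossier -> audit_directive) and O(~seal_dossier -> audit_directive). Since seal_dossier ∨ ~seal_dossier is a tautology, O(audit_directive) follows.
Premise 6 is O(~notify_kin -> ~audit_directive); contrapositively O(audit_directive -> notify_kin). Since O(audit_directive) holds, K gives O(notify_kin).
Applying K to premise 5 (O(notify_kin -> ~forward_policy)) and O(notify_kin) yields O(~forward_policy).
The contrapositive of premise 13 (O(~seal_directive -> forward_policy)) is O(~forward_policy -> seal_directive), and O(~forward_policy) is already established, so O(seal_directive).
Premise 3, O(~vacate_premises -> ~seal_directive), contraposes to O(seal_directive -> vacate_premises); with O(seal_directive) we get O(vacate_premises).
From O(vacate_premises) and premise 11, O(vacate_premises -> release_detainee), we obtain O(release_detainee).
The contrapositive of premise 9 (O(reboot_node -> ~release_detainee)) is O(release_detainee -> ~reboot_node), and O(release_detainee) is already established, so O(~reboot_node).
Premises 1, 2, 8, 10, 12 do not contribute to this derivation.
Thus O(~reboot_node), which is F(reboot_node): reboot_node is forbidden.

Forbidden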